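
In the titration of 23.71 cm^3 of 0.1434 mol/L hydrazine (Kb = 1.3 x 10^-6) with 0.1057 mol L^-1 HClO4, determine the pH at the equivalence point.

n(N2H4) = 0.1434 x 0.02371 = 0.003400 mol; V(HClO4) at equivalence = 0.003400/0.1057 = 0.03217 L.
At equivalence the base is fully converted to N2H5+; total volume = 0.05588 L, so [N2H5+] = 0.003400/0.05588 = 0.06085 M.
Ka(N2H5+) = Kw/Kb = 1.0e-14 / 1.3 x 10^-6 = 7.69e-9.
[H^+] = sqrt(Ka x [N2H5+]) = sqrt(7.69e-9 x 0.06085) = 2.16e-5 M.
pH = -log(2.16e-5) = 4.66.

4.66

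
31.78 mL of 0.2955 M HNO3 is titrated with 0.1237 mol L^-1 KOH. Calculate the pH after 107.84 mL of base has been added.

12.45

n(acid) = 0.2955 x 0.03178 = 0.009391 mol; n(KOH) added = 0.1237 x 0.1078 = 0.01334 mol.
Base is in excess by 0.01334 - 0.009391 = 0.003949 mol in a total volume of 0.1396 L.
[OH^-] = 0.003949/0.1396 = 0.02828 M, so pOH = 1.55 and pH = 14.00 - 1.55 = 12.45.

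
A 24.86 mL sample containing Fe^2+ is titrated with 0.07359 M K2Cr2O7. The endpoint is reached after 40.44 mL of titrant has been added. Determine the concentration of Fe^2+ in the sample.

0.718 M

n(K2Cr2O7) = 0.07359 x 0.04044 = 0.002976 mol.
From the balanced equation, 1 mol K2Cr2O7 reacts with 6 mol Fe^2+, so n(Fe^2+) = 0.002976 x 6/1 = 0.01786 mol.
[Fe^2+] = 0.01786 / 0.02486 L = 0.718 M.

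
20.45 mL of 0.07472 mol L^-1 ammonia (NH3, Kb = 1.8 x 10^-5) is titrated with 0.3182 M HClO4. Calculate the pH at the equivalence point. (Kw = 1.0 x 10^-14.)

5.24

n(NH3) = 0.07472 x 0.02045 = 0.001528 mol; V(HClO4) at equivalence = 0.001528/0.3182 = 0.004802 L.
At equivalence the base is fully converted to NH4+; total volume = 0.02525 L, so [NH4+] = 0.001528/0.02525 = 0.06051 M.
Ka(NH4+) = Kw/Kb = 1.0e-14 / 1.8 x 10^-5 = 5.56e-10.
[H^+] = sqrt(Ka x [NH4+]) = sqrt(5.56e-10 x 0.06051) = 5.80e-6 M.
pH = -log(5.80e-6) = 5.24.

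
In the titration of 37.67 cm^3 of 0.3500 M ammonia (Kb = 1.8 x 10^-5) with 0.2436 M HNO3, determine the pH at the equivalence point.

n(NH3) = 0.3500 x 0.03767 = 0.01318 mol; V(HNO3) at equivalence = 0.01318/0.2436 = 0.05412 L.
At equivalence the base is fully converted to NH4+; total volume = 0.09179 L, so [NH4+] = 0.01318/0.09179 = 0.1436 M.
Ka(NH4+) = Kw/Kb = 1.0e-14 / 1.8 x 10^-5 = 5.56e-10.
[H^+] = sqrt(Ka x [NH4+]) = sqrt(5.56e-10 x 0.1436) = 8.93e-6 M.
pH = -log(8.93e-6) = 5.05.

5.05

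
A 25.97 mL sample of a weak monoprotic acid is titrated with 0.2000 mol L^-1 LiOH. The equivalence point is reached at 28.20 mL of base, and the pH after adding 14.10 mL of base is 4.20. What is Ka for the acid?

14.10 mL is half of the equivalence volume, so this is the half-equivalence point where [HA] = [A^-].
At half-equivalence pH = pKa, so pKa = 4.20.
Ka = 10^(-4.20) = 6.3 x 10^-5.

6.3 x 10^-5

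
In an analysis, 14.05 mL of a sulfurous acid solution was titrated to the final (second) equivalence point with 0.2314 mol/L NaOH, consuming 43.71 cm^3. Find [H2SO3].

n(NaOH) = 0.2314 x 0.04371 = 0.01011 mol.
At the final (second) equivalence point, 2 mol OH^- react per mol H2SO3, so n(H2SO3) = 0.01011 / 2 = 0.005057 mol.
[H2SO3] = 0.005057 / 0.01405 L = 0.360 M.

0.360 M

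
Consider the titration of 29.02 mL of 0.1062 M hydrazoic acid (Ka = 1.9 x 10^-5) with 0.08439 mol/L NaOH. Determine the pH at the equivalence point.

n(HN3) = 0.1062 x 0.02902 = 0.003082 mol; V(NaOH) at equivalence = 0.003082/0.08439 = 0.03652 L.
At equivalence all the acid is converted to N3-; total volume = 0.02902 + 0.03652 = 0.06554 L, so [N3-] = 0.003082/0.06554 = 0.04702 M.
Kb = Kw/Ka = 1.0e-14 / 1.9 x 10^-5 = 5.26e-10.
[OH^-] = sqrt(Kb x [N3-]) = sqrt(5.26e-10 x 0.04702) = 4.97e-6 M.
pOH = 5.30, so pH = 14.00 - 5.30 = 8.70.

8.70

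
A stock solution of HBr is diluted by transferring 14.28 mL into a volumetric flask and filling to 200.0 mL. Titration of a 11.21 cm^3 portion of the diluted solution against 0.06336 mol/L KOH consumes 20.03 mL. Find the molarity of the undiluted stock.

1.59 M

n(KOH) = 0.06336 x 0.02003 = 0.001269 mol.
n(HBr) in the aliquot = 0.001269 mol.
[diluted HBr] = 0.001269 / 0.01121 = 0.1132 M.
Dilution factor = 200.0/14.28 = 14.01, so [stock] = 0.1132 x 14.01 = 1.59 M.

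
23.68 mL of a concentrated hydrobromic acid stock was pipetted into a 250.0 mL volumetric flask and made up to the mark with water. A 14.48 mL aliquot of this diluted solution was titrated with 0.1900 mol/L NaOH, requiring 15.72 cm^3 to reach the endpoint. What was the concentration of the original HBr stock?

2.18 M

n(NaOH) = 0.1900 x 0.01572 = 0.002987 mol.
n(HBr) in the aliquot = 0.002987 mol.
[diluted HBr] = 0.002987 / 0.01448 = 0.2063 M.
Dilution factor = 250.0/23.68 = 10.56, so [stock] = 0.2063 x 10.56 = 2.18 M.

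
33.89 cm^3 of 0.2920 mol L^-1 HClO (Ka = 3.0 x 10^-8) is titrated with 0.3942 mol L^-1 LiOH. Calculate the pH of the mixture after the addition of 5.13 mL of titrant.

Initial n(HClO) = 0.2920 x 0.03389 = 0.009896 mol.
n(LiOH) added = 0.3942 x 0.005130 = 0.002022 mol, converting that many moles of HClO to ClO-.
Remaining n(HClO) = 0.007874 mol; n(ClO-) = 0.002022 mol.
By Henderson-Hasselbalch, pH = pKa + log([A^-]/[HA]) = 7.52 + log(0.002022/0.007874) = 7.52 + (-0.59) = 6.93.

6.93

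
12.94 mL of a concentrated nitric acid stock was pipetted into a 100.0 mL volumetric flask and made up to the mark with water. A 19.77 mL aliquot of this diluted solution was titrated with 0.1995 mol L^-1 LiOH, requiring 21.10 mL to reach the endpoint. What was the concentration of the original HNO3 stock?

1.65 M

n(LiOH) = 0.1995 x 0.02110 = 0.004209 mol.
n(HNO3) in the aliquot = 0.004209 mol.
[diluted HNO3] = 0.004209 / 0.01977 = 0.2129 M.
Dilution factor = 100.0/12.94 = 7.728, so [stock] = 0.2129 x 7.728 = 1.65 M.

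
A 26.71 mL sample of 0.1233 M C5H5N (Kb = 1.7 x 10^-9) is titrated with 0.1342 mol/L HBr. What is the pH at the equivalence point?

n(C5H5N) = 0.1233 x 0.02671 = 0.003293 mol; V(HBr) at equivalence = 0.003293/0.1342 = 0.02454 L.
At equivalence the base is fully converted to C5H5NH+; total volume = 0.05125 L, so [C5H5NH+] = 0.003293/0.05125 = 0.06426 M.
Ka(C5H5NH+) = Kw/Kb = 1.0e-14 / 1.7 x 10^-9 = 5.88e-6.
[H^+] = sqrt(Ka x [C5H5NH+]) = sqrt(5.88e-6 x 0.06426) = 0.000615 M.
pH = -log(0.000615) = 3.21.

3.21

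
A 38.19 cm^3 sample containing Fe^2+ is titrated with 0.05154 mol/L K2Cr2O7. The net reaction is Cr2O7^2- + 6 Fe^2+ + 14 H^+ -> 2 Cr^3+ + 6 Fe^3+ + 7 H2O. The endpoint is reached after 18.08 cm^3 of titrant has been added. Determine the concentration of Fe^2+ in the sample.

0.146 M

n(K2Cr2O7) = 0.05154 x 0.01808 = 0.0009318 mol.
From the balanced equation, 1 mol K2Cr2O7 reacts with 6 mol Fe^2+, so n(Fe^2+) = 0.0009318 x 6/1 = 0.005591 mol.
[Fe^2+] = 0.005591 / 0.03819 L = 0.146 M.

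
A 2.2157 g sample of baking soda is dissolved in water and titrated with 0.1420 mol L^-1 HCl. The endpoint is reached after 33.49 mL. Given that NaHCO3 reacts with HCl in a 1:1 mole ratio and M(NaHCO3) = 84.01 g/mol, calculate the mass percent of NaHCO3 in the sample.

n(HCl) = 0.1420 x 0.03349 = 0.004756 mol.
n(NaHCO3) = 0.004756 / 1 = 0.004756 mol.
mass of NaHCO3 = 0.004756 x 84.01 = 0.3995 g.
% purity = 0.3995 / 2.2157 x 100 = 18.0%.

18.0%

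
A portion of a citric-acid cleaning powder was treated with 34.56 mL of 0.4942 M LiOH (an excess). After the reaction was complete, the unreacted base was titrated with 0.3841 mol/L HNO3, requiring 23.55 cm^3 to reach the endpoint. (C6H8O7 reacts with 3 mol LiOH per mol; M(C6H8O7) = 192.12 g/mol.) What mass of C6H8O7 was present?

Total n(LiOH) added = 0.4942 x 0.03456 = 0.01708 mol.
n(HNO3) used = 0.3841 x 0.02355 = 0.009046 mol, which equals the excess n(LiOH).
So n(LiOH) consumed by the sample = 0.01708 - 0.009046 = 0.008034 mol.
n(C6H8O7) = 0.008034 / 3 = 0.002678 mol.
mass = 0.002678 mol x 192.12 g/mol = 0.514 g.

0.514 g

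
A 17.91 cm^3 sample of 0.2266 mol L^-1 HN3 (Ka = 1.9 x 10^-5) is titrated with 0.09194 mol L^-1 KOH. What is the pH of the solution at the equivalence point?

8.77

n(HN3) = 0.2266 x 0.01791 = 0.004058 mol; V(KOH) at equivalence = 0.004058/0.09194 = 0.04414 L.
At equivalence all the acid is converted to N3-; total volume = 0.01791 + 0.04414 = 0.06205 L, so [N3-] = 0.004058/0.06205 = 0.06540 M.
Kb = Kw/Ka = 1.0e-14 / 1.9 x 10^-5 = 5.26e-10.
[OH^-] = sqrt(Kb x [N3-]) = sqrt(5.26e-10 x 0.06540) = 5.87e-6 M.
pOH = 5.23, so pH = 14.00 - 5.23 = 8.77.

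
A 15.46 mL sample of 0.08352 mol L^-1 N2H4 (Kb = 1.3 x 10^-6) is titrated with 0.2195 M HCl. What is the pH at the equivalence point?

4.67

n(N2H4) = 0.08352 x 0.01546 = 0.001291 mol; V(HCl) at equivalence = 0.001291/0.2195 = 0.005883 L.
At equivalence the base is fully converted to N2H5+; total volume = 0.02134 L, so [N2H5+] = 0.001291/0.02134 = 0.06050 M.
Ka(N2H5+) = Kw/Kb = 1.0e-14 / 1.3 x 10^-6 = 7.69e-9.
[H^+] = sqrt(Ka x [N2H5+]) = sqrt(7.69e-9 x 0.06050) = 2.16e-5 M.
pH = -log(2.16e-5) = 4.67.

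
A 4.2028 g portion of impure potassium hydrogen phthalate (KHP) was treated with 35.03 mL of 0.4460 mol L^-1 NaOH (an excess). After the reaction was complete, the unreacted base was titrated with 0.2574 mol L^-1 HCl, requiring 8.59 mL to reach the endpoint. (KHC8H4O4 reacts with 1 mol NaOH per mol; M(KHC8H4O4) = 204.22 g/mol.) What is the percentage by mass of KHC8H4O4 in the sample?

Total n(NaOH) added = 0.4460 x 0.03503 = 0.01562 mol.
n(HCl) used = 0.2574 x 0.008590 = 0.002211 mol, which equals the excess n(NaOH).
So n(NaOH) consumed by the sample = 0.01562 - 0.002211 = 0.01341 mol.
n(KHC8H4O4) = 0.01341 / 1 = 0.01341 mol.
mass KHC8H4O4 = 0.01341 x 204.22 = 2.739 g, so %KHC8H4O4 = 2.739/4.2028 x 100 = 65.2%.

65.2%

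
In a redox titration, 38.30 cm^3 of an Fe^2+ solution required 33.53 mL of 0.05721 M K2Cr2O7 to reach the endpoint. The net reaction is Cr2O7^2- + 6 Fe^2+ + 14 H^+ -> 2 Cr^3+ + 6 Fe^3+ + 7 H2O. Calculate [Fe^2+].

n(K2Cr2O7) = 0.05721 x 0.03353 = 0.001918 mol.
From the balanced equation, 1 mol K2Cr2O7 reacts with 6 mol Fe^2+, so n(Fe^2+) = 0.001918 x 6/1 = 0.01151 mol.
[Fe^2+] = 0.01151 / 0.03830 L = 0.301 M.

0.301 M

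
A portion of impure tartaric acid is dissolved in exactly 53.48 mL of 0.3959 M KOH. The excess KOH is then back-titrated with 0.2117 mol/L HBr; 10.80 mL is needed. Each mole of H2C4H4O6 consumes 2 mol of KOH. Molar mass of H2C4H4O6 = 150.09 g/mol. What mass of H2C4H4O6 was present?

Total n(KOH) added = 0.3959 x 0.05348 = 0.02117 mol.
n(HBr) used = 0.2117 x 0.01080 = 0.002286 mol, which equals the excess n(KOH).
So n(KOH) consumed by the sample = 0.02117 - 0.002286 = 0.01889 mol.
n(H2C4H4O6) = 0.01889 / 2 = 0.009443 mol.
mass = 0.009443 mol x 150.09 g/mol = 1.42 g.

1.42 g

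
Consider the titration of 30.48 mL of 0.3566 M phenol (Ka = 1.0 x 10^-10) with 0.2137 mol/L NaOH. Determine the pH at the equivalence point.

11.56

n(C6H5OH) = 0.3566 x 0.03048 = 0.01087 mol; V(NaOH) at equivalence = 0.01087/0.2137 = 0.05086 L.
At equivalence all the acid is converted to C6H5O-; total volume = 0.03048 + 0.05086 = 0.08134 L, so [C6H5O-] = 0.01087/0.08134 = 0.1336 M.
Kb = Kw/Ka = 1.0e-14 / 1.0 x 10^-10 = 0.000100.
[OH^-] = sqrt(Kb x [C6H5O-]) = sqrt(0.000100 x 0.1336) = 0.00366 M.
pOH = 2.44, so pH = 14.00 - 2.44 = 11.56.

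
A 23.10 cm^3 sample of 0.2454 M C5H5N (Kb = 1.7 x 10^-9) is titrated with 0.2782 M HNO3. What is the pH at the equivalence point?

n(C5H5N) = 0.2454 x 0.02310 = 0.005669 mol; V(HNO3) at equivalence = 0.005669/0.2782 = 0.02038 L.
At equivalence the base is fully converted to C5H5NH+; total volume = 0.04348 L, so [C5H5NH+] = 0.005669/0.04348 = 0.1304 M.
Ka(C5H5NH+) = Kw/Kb = 1.0e-14 / 1.7 x 10^-9 = 5.88e-6.
[H^+] = sqrt(Ka x [C5H5NH+]) = sqrt(5.88e-6 x 0.1304) = 0.000876 M.
pH = -log(0.000876) = 3.06.

3.06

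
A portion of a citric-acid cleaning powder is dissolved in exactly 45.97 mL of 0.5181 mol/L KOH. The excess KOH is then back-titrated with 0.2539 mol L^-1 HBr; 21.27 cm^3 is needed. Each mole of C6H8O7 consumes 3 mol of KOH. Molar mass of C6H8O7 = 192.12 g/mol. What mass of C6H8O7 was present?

Total n(KOH) added = 0.5181 x 0.04597 = 0.02382 mol.
n(HBr) used = 0.2539 x 0.02127 = 0.005400 mol, which equals the excess n(KOH).
So n(KOH) consumed by the sample = 0.02382 - 0.005400 = 0.01842 mol.
n(C6H8O7) = 0.01842 / 3 = 0.006139 mol.
mass = 0.006139 mol x 192.12 g/mol = 1.18 g.

1.18 g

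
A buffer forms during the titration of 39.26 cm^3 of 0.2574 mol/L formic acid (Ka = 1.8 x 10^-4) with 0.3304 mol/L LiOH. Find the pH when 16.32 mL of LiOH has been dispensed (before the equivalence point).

3.80

Initial n(HCOOH) = 0.2574 x 0.03926 = 0.01011 mol.
n(LiOH) added = 0.3304 x 0.01632 = 0.005392 mol, converting that many moles of HCOOH to HCOO-.
Remaining n(HCOOH) = 0.004713 mol; n(HCOO-) = 0.005392 mol.
By Henderson-Hasselbalch, pH = pKa + log([A^-]/[HA]) = 3.74 + log(0.005392/0.004713) = 3.74 + (+0.06) = 3.80.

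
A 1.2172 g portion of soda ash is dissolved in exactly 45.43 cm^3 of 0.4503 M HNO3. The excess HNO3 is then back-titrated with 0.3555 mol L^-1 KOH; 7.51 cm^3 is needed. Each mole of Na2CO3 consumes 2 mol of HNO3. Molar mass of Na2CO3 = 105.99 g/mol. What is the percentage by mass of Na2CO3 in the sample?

77.4%

Total n(HNO3) added = 0.4503 x 0.04543 = 0.02046 mol.
n(KOH) used = 0.3555 x 0.007510 = 0.002670 mol, which equals the excess n(HNO3).
So n(HNO3) consumed by the sample = 0.02046 - 0.002670 = 0.01779 mol.
n(Na2CO3) = 0.01779 / 2 = 0.008894 mol.
mass Na2CO3 = 0.008894 x 105.99 = 0.9426 g, so %Na2CO3 = 0.9426/1.2172 x 100 = 77.4%.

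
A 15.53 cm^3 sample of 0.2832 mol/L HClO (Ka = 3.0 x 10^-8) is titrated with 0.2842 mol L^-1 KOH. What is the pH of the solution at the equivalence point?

n(HClO) = 0.2832 x 0.01553 = 0.004398 mol; V(KOH) at equivalence = 0.004398/0.2842 = 0.01548 L.
At equivalence all the acid is converted to ClO-; total volume = 0.01553 + 0.01548 = 0.03101 L, so [ClO-] = 0.004398/0.03101 = 0.1418 M.
Kb = Kw/Ka = 1.0e-14 / 3.0 x 10^-8 = 3.33e-7.
[OH^-] = sqrt(Kb x [ClO-]) = sqrt(3.33e-7 x 0.1418) = 0.000217 M.
pOH = 3.66, so pH = 14.00 - 3.66 = 10.34.

10.34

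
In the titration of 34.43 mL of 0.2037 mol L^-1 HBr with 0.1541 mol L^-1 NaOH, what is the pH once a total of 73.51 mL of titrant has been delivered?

12.60

n(acid) = 0.2037 x 0.03443 = 0.007013 mol; n(NaOH) added = 0.1541 x 0.07351 = 0.01133 mol.
Base is in excess by 0.01133 - 0.007013 = 0.004314 mol in a total volume of 0.1079 L.
[OH^-] = 0.004314/0.1079 = 0.03997 M, so pOH = 1.40 and pH = 14.00 - 1.40 = 12.60.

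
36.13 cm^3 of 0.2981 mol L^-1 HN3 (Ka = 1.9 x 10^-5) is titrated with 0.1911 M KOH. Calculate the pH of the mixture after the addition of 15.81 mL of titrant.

Initial n(HN3) = 0.2981 x 0.03613 = 0.01077 mol.
n(KOH) added = 0.1911 x 0.01581 = 0.003021 mol, converting that many moles of HN3 to N3-.
Remaining n(HN3) = 0.007749 mol; n(N3-) = 0.003021 mol.
By Henderson-Hasselbalch, pH = pKa + log([A^-]/[HA]) = 4.72 + log(0.003021/0.007749) = 4.72 + (-0.41) = 4.31.

4.31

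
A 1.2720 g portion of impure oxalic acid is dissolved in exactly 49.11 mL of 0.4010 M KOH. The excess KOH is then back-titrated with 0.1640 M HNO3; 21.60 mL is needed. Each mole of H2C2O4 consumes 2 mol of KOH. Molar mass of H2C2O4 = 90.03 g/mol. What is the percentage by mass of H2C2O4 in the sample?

Total n(KOH) added = 0.4010 x 0.04911 = 0.01969 mol.
n(HNO3) used = 0.1640 x 0.02160 = 0.003542 mol, which equals the excess n(KOH).
So n(KOH) consumed by the sample = 0.01969 - 0.003542 = 0.01615 mol.
n(H2C2O4) = 0.01615 / 2 = 0.008075 mol.
mass H2C2O4 = 0.008075 x 90.03 = 0.7270 g, so %H2C2O4 = 0.7270/1.2720 x 100 = 57.2%.

57.2%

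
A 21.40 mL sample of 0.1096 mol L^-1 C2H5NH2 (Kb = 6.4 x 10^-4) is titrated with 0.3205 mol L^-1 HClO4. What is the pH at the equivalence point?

n(C2H5NH2) = 0.1096 x 0.02140 = 0.002345 mol; V(HClO4) at equivalence = 0.002345/0.3205 = 0.007318 L.
At equivalence the base is fully converted to C2H5NH3+; total volume = 0.02872 L, so [C2H5NH3+] = 0.002345/0.02872 = 0.08167 M.
Ka(C2H5NH3+) = Kw/Kb = 1.0e-14 / 6.4 x 10^-4 = 1.56e-11.
[H^+] = sqrt(Ka x [C2H5NH3+]) = sqrt(1.56e-11 x 0.08167) = 1.13e-6 M.
pH = -log(1.13e-6) = 5.95.

5.95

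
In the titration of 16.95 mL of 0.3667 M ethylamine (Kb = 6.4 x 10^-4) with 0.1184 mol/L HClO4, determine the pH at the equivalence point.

5.93

n(C2H5NH2) = 0.3667 x 0.01695 = 0.006216 mol; V(HClO4) at equivalence = 0.006216/0.1184 = 0.05250 L.
At equivalence the base is fully converted to C2H5NH3+; total volume = 0.06945 L, so [C2H5NH3+] = 0.006216/0.06945 = 0.08950 M.
Ka(C2H5NH3+) = Kw/Kb = 1.0e-14 / 6.4 x 10^-4 = 1.56e-11.
[H^+] = sqrt(Ka x [C2H5NH3+]) = sqrt(1.56e-11 x 0.08950) = 1.18e-6 M.
pH = -log(1.18e-6) = 5.93.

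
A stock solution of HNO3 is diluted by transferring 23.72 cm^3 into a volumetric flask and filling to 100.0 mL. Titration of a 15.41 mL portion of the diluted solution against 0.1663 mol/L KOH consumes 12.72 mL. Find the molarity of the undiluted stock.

0.579 M

n(KOH) = 0.1663 x 0.01272 = 0.002115 mol.
n(HNO3) in the aliquot = 0.002115 mol.
[diluted HNO3] = 0.002115 / 0.01541 = 0.1373 M.
Dilution factor = 100.0/23.72 = 4.216, so [stock] = 0.1373 x 4.216 = 0.579 M.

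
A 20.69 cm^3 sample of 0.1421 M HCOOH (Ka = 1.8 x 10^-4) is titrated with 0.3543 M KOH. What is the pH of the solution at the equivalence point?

8.38

n(HCOOH) = 0.1421 x 0.02069 = 0.002940 mol; V(KOH) at equivalence = 0.002940/0.3543 = 0.008298 L.
At equivalence all the acid is converted to HCOO-; total volume = 0.02069 + 0.008298 = 0.02899 L, so [HCOO-] = 0.002940/0.02899 = 0.1014 M.
Kb = Kw/Ka = 1.0e-14 / 1.8 x 10^-4 = 5.56e-11.
[OH^-] = sqrt(Kb x [HCOO-]) = sqrt(5.56e-11 x 0.1014) = 2.37e-6 M.
pOH = 5.62, so pH = 14.00 - 5.62 = 8.38.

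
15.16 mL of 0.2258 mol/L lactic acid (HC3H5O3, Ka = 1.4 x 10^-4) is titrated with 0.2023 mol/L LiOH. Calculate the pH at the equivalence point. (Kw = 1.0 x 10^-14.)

n(HC3H5O3) = 0.2258 x 0.01516 = 0.003423 mol; V(LiOH) at equivalence = 0.003423/0.2023 = 0.01692 L.
At equivalence all the acid is converted to C3H5O3-; total volume = 0.01516 + 0.01692 = 0.03208 L, so [C3H5O3-] = 0.003423/0.03208 = 0.1067 M.
Kb = Kw/Ka = 1.0e-14 / 1.4 x 10^-4 = 7.14e-11.
[OH^-] = sqrt(Kb x [C3H5O3-]) = sqrt(7.14e-11 x 0.1067) = 2.76e-6 M.
pOH = 5.56, so pH = 14.00 - 5.56 = 8.44.

8.44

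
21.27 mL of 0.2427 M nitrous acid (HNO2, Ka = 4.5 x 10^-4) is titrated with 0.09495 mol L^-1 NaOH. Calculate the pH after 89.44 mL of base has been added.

n(acid) = 0.2427 x 0.02127 = 0.005162 mol; n(NaOH) added = 0.09495 x 0.08944 = 0.008492 mol.
Base is in excess by 0.008492 - 0.005162 = 0.003330 mol in a total volume of 0.1107 L.
[OH^-] = 0.003330/0.1107 = 0.03008 M, so pOH = 1.52 and pH = 14.00 - 1.52 = 12.48.

12.48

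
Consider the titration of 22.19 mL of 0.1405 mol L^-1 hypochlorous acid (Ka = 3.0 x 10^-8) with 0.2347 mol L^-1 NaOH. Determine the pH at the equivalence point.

10.23

n(HClO) = 0.1405 x 0.02219 = 0.003118 mol; V(NaOH) at equivalence = 0.003118/0.2347 = 0.01328 L.
At equivalence all the acid is converted to ClO-; total volume = 0.02219 + 0.01328 = 0.03547 L, so [ClO-] = 0.003118/0.03547 = 0.08789 M.
Kb = Kw/Ka = 1.0e-14 / 3.0 x 10^-8 = 3.33e-7.
[OH^-] = sqrt(Kb x [ClO-]) = sqrt(3.33e-7 x 0.08789) = 0.000171 M.
pOH = 3.77, so pH = 14.00 - 3.77 = 10.23.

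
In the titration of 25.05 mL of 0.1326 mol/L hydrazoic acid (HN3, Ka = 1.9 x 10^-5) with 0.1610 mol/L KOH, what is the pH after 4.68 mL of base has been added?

Initial n(HN3) = 0.1326 x 0.02505 = 0.003322 mol.
n(KOH) added = 0.1610 x 0.004680 = 0.0007535 mol, converting that many moles of HN3 to N3-.
Remaining n(HN3) = 0.002568 mol; n(N3-) = 0.0007535 mol.
By Henderson-Hasselbalch, pH = pKa + log([A^-]/[HA]) = 4.72 + log(0.0007535/0.002568) = 4.72 + (-0.53) = 4.19.

4.19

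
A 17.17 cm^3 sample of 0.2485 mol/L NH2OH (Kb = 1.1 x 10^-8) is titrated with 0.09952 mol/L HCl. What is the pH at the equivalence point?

3.59

n(NH2OH) = 0.2485 x 0.01717 = 0.004267 mol; V(HCl) at equivalence = 0.004267/0.09952 = 0.04287 L.
At equivalence the base is fully converted to NH3OH+; total volume = 0.06004 L, so [NH3OH+] = 0.004267/0.06004 = 0.07106 M.
Ka(NH3OH+) = Kw/Kb = 1.0e-14 / 1.1 x 10^-8 = 9.09e-7.
[H^+] = sqrt(Ka x [NH3OH+]) = sqrt(9.09e-7 x 0.07106) = 0.000254 M.
pH = -log(0.000254) = 3.59.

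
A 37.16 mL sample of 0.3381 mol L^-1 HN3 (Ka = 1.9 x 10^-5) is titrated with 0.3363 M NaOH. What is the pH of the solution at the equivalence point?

n(HN3) = 0.3381 x 0.03716 = 0.01256 mol; V(NaOH) at equivalence = 0.01256/0.3363 = 0.03736 L.
At equivalence all the acid is converted to N3-; total volume = 0.03716 + 0.03736 = 0.07452 L, so [N3-] = 0.01256/0.07452 = 0.1686 M.
Kb = Kw/Ka = 1.0e-14 / 1.9 x 10^-5 = 5.26e-10.
[OH^-] = sqrt(Kb x [N3-]) = sqrt(5.26e-10 x 0.1686) = 9.42e-6 M.
pOH = 5.03, so pH = 14.00 - 5.03 = 8.97.

8.97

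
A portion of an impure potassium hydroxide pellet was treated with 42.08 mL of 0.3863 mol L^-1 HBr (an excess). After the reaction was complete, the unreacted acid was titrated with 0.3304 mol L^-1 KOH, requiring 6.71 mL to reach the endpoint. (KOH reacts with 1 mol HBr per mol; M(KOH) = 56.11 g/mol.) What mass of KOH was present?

0.788 g

Total n(HBr) added = 0.3863 x 0.04208 = 0.01626 mol.
n(KOH) used = 0.3304 x 0.006710 = 0.002217 mol, which equals the excess n(HBr).
So n(HBr) consumed by the sample = 0.01626 - 0.002217 = 0.01404 mol.
n(KOH) = 0.01404 / 1 = 0.01404 mol.
mass = 0.01404 mol x 56.11 g/mol = 0.788 g.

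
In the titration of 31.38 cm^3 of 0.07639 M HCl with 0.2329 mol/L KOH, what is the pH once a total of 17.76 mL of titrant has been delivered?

12.55

n(acid) = 0.07639 x 0.03138 = 0.002397 mol; n(KOH) added = 0.2329 x 0.01776 = 0.004136 mol.
Base is in excess by 0.004136 - 0.002397 = 0.001739 mol in a total volume of 0.04914 L.
[OH^-] = 0.001739/0.04914 = 0.03539 M, so pOH = 1.45 and pH = 14.00 - 1.45 = 12.55.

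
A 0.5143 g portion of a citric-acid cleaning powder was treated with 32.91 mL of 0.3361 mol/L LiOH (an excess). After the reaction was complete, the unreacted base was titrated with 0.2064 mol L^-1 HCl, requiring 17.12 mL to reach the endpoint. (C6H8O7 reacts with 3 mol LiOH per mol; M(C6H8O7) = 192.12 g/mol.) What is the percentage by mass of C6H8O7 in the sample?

Total n(LiOH) added = 0.3361 x 0.03291 = 0.01106 mol.
n(HCl) used = 0.2064 x 0.01712 = 0.003534 mol, which equals the excess n(LiOH).
So n(LiOH) consumed by the sample = 0.01106 - 0.003534 = 0.007527 mol.
n(C6H8O7) = 0.007527 / 3 = 0.002509 mol.
mass C6H8O7 = 0.002509 x 192.12 = 0.4821 g, so %C6H8O7 = 0.4821/0.5143 x 100 = 93.7%.

93.7%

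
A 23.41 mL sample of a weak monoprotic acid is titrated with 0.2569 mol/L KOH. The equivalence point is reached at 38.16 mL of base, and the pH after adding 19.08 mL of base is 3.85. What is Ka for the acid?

19.08 mL is half of the equivalence volume, so this is the half-equivalence point where [HA] = [A^-].
At half-equivalence pH = pKa, so pKa = 3.85.
Ka = 10^(-3.85) = 1.4 x 10^-4.

1.4 x 10^-4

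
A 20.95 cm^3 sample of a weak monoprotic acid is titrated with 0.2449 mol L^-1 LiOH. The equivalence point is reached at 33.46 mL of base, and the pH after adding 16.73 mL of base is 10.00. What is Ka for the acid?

1.0 x 10^-10

16.73 mL is half of the equivalence volume, so this is the half-equivalence point where [HA] = [A^-].
At half-equivalence pH = pKa, so pKa = 10.00.
Ka = 10^(-10.00) = 1.0 x 10^-10.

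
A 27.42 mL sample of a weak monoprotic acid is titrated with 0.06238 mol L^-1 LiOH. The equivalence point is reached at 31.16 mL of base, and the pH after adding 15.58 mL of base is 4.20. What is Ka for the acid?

6.3 x 10^-5

15.58 mL is half of the equivalence volume, so this is the half-equivalence point where [HA] = [A^-].
At half-equivalence pH = pKa, so pKa = 4.20.
Ka = 10^(-4.20) = 6.3 x 10^-5.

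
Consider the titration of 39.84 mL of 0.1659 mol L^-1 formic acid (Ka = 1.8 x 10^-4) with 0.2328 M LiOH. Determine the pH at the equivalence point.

8.37

n(HCOOH) = 0.1659 x 0.03984 = 0.006609 mol; V(LiOH) at equivalence = 0.006609/0.2328 = 0.02839 L.
At equivalence all the acid is converted to HCOO-; total volume = 0.03984 + 0.02839 = 0.06823 L, so [HCOO-] = 0.006609/0.06823 = 0.09687 M.
Kb = Kw/Ka = 1.0e-14 / 1.8 x 10^-4 = 5.56e-11.
[OH^-] = sqrt(Kb x [HCOO-]) = sqrt(5.56e-11 x 0.09687) = 2.32e-6 M.
pOH = 5.63, so pH = 14.00 - 5.63 = 8.37.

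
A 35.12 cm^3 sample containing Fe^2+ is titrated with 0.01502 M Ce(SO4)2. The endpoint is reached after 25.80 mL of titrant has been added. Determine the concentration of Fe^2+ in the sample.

n(Ce(SO4)2) = 0.01502 x 0.02580 = 0.0003875 mol.
From the balanced equation, 1 mol Ce(SO4)2 reacts with 1 mol Fe^2+, so n(Fe^2+) = 0.0003875 x 1/1 = 0.0003875 mol.
[Fe^2+] = 0.0003875 / 0.03512 L = 0.0110 M.

0.0110 M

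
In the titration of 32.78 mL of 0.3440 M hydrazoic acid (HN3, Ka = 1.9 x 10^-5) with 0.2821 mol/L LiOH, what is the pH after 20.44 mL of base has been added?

4.74

Initial n(HN3) = 0.3440 x 0.03278 = 0.01128 mol.
n(LiOH) added = 0.2821 x 0.02044 = 0.005766 mol, converting that many moles of HN3 to N3-.
Remaining n(HN3) = 0.005510 mol; n(N3-) = 0.005766 mol.
By Henderson-Hasselbalch, pH = pKa + log([A^-]/[HA]) = 4.72 + log(0.005766/0.005510) = 4.72 + (+0.02) = 4.74.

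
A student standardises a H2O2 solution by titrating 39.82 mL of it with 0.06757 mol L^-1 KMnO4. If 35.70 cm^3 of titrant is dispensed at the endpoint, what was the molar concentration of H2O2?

0.151 M

n(KMnO4) = 0.06757 x 0.03570 = 0.002412 mol.
From the balanced equation, 2 mol KMnO4 reacts with 5 mol H2O2, so n(H2O2) = 0.002412 x 5/2 = 0.006031 mol.
[H2O2] = 0.006031 / 0.03982 L = 0.151 M.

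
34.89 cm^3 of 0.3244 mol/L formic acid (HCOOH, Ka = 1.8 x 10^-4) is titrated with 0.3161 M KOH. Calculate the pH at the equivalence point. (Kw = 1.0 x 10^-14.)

8.47

n(HCOOH) = 0.3244 x 0.03489 = 0.01132 mol; V(KOH) at equivalence = 0.01132/0.3161 = 0.03581 L.
At equivalence all the acid is converted to HCOO-; total volume = 0.03489 + 0.03581 = 0.07070 L, so [HCOO-] = 0.01132/0.07070 = 0.1601 M.
Kb = Kw/Ka = 1.0e-14 / 1.8 x 10^-4 = 5.56e-11.
[OH^-] = sqrt(Kb x [HCOO-]) = sqrt(5.56e-11 x 0.1601) = 2.98e-6 M.
pOH = 5.53, so pH = 14.00 - 5.53 = 8.47.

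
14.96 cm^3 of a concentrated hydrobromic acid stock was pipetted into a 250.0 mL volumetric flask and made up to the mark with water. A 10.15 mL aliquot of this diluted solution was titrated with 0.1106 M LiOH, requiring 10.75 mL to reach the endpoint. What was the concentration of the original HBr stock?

1.96 M

n(LiOH) = 0.1106 x 0.01075 = 0.001189 mol.
n(HBr) in the aliquot = 0.001189 mol.
[diluted HBr] = 0.001189 / 0.01015 = 0.1171 M.
Dilution factor = 250.0/14.96 = 16.71, so [stock] = 0.1171 x 16.71 = 1.96 M.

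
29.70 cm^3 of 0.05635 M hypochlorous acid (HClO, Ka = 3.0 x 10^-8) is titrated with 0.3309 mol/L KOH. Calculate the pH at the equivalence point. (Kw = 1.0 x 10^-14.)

10.10

n(HClO) = 0.05635 x 0.02970 = 0.001674 mol; V(KOH) at equivalence = 0.001674/0.3309 = 0.005058 L.
At equivalence all the acid is converted to ClO-; total volume = 0.02970 + 0.005058 = 0.03476 L, so [ClO-] = 0.001674/0.03476 = 0.04815 M.
Kb = Kw/Ka = 1.0e-14 / 3.0 x 10^-8 = 3.33e-7.
[OH^-] = sqrt(Kb x [ClO-]) = sqrt(3.33e-7 x 0.04815) = 0.000127 M.
pOH = 3.90, so pH = 14.00 - 3.90 = 10.10.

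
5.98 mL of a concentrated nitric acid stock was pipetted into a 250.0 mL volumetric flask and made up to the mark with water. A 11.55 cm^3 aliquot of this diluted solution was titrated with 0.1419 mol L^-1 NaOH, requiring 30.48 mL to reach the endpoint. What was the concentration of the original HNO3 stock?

n(NaOH) = 0.1419 x 0.03048 = 0.004325 mol.
n(HNO3) in the aliquot = 0.004325 mol.
[diluted HNO3] = 0.004325 / 0.01155 = 0.3745 M.
Dilution factor = 250.0/5.980 = 41.81, so [stock] = 0.3745 x 41.81 = 15.7 M.

15.7 M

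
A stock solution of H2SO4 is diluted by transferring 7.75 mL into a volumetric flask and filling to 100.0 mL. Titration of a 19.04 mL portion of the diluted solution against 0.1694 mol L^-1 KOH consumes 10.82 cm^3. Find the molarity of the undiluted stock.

0.621 M

n(KOH) = 0.1694 x 0.01082 = 0.001833 mol.
n(H2SO4) in the aliquot = 0.001833 x 1/2 = 0.0009165 mol.
[diluted H2SO4] = 0.0009165 / 0.01904 = 0.04813 M.
Dilution factor = 100.0/7.750 = 12.90, so [stock] = 0.04813 x 12.90 = 0.621 M.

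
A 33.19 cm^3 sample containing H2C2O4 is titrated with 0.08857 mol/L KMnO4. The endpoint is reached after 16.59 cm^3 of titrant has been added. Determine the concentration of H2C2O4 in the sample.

0.111 M

n(KMnO4) = 0.08857 x 0.01659 = 0.001469 mol.
From the balanced equation, 2 mol KMnO4 reacts with 5 mol H2C2O4, so n(H2C2O4) = 0.001469 x 5/2 = 0.003673 mol.
[H2C2O4] = 0.003673 / 0.03319 L = 0.111 M.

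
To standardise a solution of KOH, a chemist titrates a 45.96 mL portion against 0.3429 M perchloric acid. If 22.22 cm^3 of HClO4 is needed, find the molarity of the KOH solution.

0.166 M

n(HClO4) delivered = 0.3429 x 0.02222 = 0.007619 mol.
For a 1:1 reaction, n(KOH) = 0.007619 mol.
[KOH] = 0.007619 mol / 0.04596 L = 0.166 M.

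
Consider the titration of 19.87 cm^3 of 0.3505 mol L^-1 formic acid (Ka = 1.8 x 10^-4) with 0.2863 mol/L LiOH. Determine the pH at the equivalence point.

n(HCOOH) = 0.3505 x 0.01987 = 0.006964 mol; V(LiOH) at equivalence = 0.006964/0.2863 = 0.02433 L.
At equivalence all the acid is converted to HCOO-; total volume = 0.01987 + 0.02433 = 0.04420 L, so [HCOO-] = 0.006964/0.04420 = 0.1576 M.
Kb = Kw/Ka = 1.0e-14 / 1.8 x 10^-4 = 5.56e-11.
[OH^-] = sqrt(Kb x [HCOO-]) = sqrt(5.56e-11 x 0.1576) = 2.96e-6 M.
pOH = 5.53, so pH = 14.00 - 5.53 = 8.47.

8.47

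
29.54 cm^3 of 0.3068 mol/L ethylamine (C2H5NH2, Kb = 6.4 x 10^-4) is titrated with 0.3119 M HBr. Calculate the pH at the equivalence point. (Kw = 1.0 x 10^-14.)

5.81

n(C2H5NH2) = 0.3068 x 0.02954 = 0.009063 mol; V(HBr) at equivalence = 0.009063/0.3119 = 0.02906 L.
At equivalence the base is fully converted to C2H5NH3+; total volume = 0.05860 L, so [C2H5NH3+] = 0.009063/0.05860 = 0.1547 M.
Ka(C2H5NH3+) = Kw/Kb = 1.0e-14 / 6.4 x 10^-4 = 1.56e-11.
[H^+] = sqrt(Ka x [C2H5NH3+]) = sqrt(1.56e-11 x 0.1547) = 1.55e-6 M.
pH = -log(1.55e-6) = 5.81.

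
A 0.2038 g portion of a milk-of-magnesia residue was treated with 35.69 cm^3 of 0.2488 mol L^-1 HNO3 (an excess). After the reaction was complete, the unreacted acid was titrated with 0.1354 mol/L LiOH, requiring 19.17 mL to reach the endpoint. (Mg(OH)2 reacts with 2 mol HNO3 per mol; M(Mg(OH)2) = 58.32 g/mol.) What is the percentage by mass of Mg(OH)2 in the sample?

89.9%

Total n(HNO3) added = 0.2488 x 0.03569 = 0.008880 mol.
n(LiOH) used = 0.1354 x 0.01917 = 0.002596 mol, which equals the excess n(HNO3).
So n(HNO3) consumed by the sample = 0.008880 - 0.002596 = 0.006284 mol.
n(Mg(OH)2) = 0.006284 / 2 = 0.003142 mol.
mass Mg(OH)2 = 0.003142 x 58.32 = 0.1832 g, so %Mg(OH)2 = 0.1832/0.2038 x 100 = 89.9%.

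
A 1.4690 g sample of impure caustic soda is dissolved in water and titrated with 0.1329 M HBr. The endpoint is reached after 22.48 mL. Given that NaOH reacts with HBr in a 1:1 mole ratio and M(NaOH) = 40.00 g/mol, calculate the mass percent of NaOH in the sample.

n(HBr) = 0.1329 x 0.02248 = 0.002988 mol.
n(NaOH) = 0.002988 / 1 = 0.002988 mol.
mass of NaOH = 0.002988 x 40.00 = 0.1195 g.
% purity = 0.1195 / 1.4690 x 100 = 8.14%.

8.14%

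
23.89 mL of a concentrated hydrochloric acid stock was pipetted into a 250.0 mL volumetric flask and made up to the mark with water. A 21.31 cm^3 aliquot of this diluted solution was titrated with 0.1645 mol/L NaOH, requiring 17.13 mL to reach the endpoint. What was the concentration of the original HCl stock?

n(NaOH) = 0.1645 x 0.01713 = 0.002818 mol.
n(HCl) in the aliquot = 0.002818 mol.
[diluted HCl] = 0.002818 / 0.02131 = 0.1322 M.
Dilution factor = 250.0/23.89 = 10.46, so [stock] = 0.1322 x 10.46 = 1.38 M.

1.38 M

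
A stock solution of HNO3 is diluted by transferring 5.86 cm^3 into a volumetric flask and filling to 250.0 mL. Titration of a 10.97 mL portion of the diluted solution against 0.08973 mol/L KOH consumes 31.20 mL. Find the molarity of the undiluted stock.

n(KOH) = 0.08973 x 0.03120 = 0.002800 mol.
n(HNO3) in the aliquot = 0.002800 mol.
[diluted HNO3] = 0.002800 / 0.01097 = 0.2552 M.
Dilution factor = 250.0/5.860 = 42.66, so [stock] = 0.2552 x 42.66 = 10.9 M.

10.9 M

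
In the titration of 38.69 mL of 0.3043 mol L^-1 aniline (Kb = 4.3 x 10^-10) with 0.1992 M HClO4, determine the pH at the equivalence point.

n(C6H5NH2) = 0.3043 x 0.03869 = 0.01177 mol; V(HClO4) at equivalence = 0.01177/0.1992 = 0.05910 L.
At equivalence the base is fully converted to C6H5NH3+; total volume = 0.09779 L, so [C6H5NH3+] = 0.01177/0.09779 = 0.1204 M.
Ka(C6H5NH3+) = Kw/Kb = 1.0e-14 / 4.3 x 10^-10 = 2.33e-5.
[H^+] = sqrt(Ka x [C6H5NH3+]) = sqrt(2.33e-5 x 0.1204) = 0.00167 M.
pH = -log(0.00167) = 2.78.

2.78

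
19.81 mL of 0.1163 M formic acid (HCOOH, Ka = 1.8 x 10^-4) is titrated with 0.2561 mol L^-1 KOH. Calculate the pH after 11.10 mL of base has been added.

n(acid) = 0.1163 x 0.01981 = 0.002304 mol; n(KOH) added = 0.2561 x 0.01110 = 0.002843 mol.
Base is in excess by 0.002843 - 0.002304 = 0.0005388 mol in a total volume of 0.03091 L.
[OH^-] = 0.0005388/0.03091 = 0.01743 M, so pOH = 1.76 and pH = 14.00 - 1.76 = 12.24.

12.24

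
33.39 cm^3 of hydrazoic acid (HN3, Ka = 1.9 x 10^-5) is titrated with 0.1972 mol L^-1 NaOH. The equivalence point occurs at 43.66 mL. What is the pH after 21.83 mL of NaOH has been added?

21.83 mL is exactly half the equivalence volume (43.66/2), i.e. the half-equivalence point.
There, n(HA) = n(A^-), so pH = pKa = -log(1.9 x 10^-5) = 4.72.

4.72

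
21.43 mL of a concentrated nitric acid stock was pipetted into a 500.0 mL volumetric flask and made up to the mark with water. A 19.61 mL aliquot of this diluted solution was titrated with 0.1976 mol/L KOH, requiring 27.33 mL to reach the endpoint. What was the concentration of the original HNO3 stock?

6.43 M

n(KOH) = 0.1976 x 0.02733 = 0.005400 mol.
n(HNO3) in the aliquot = 0.005400 mol.
[diluted HNO3] = 0.005400 / 0.01961 = 0.2754 M.
Dilution factor = 500.0/21.43 = 23.33, so [stock] = 0.2754 x 23.33 = 6.43 M.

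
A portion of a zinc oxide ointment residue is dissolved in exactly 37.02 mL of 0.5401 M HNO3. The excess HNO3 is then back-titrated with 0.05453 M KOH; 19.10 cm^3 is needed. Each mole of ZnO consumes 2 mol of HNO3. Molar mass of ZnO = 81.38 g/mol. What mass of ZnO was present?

Total n(HNO3) added = 0.5401 x 0.03702 = 0.01999 mol.
n(KOH) used = 0.05453 x 0.01910 = 0.001042 mol, which equals the excess n(HNO3).
So n(HNO3) consumed by the sample = 0.01999 - 0.001042 = 0.01895 mol.
n(ZnO) = 0.01895 / 2 = 0.009476 mol.
mass = 0.009476 mol x 81.38 g/mol = 0.771 g.

0.771 g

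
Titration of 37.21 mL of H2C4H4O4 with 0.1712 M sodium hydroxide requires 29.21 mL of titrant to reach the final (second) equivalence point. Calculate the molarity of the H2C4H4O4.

0.0672 M

n(NaOH) = 0.1712 x 0.02921 = 0.005001 mol.
At the final (second) equivalence point, 2 mol OH^- react per mol H2C4H4O4, so n(H2C4H4O4) = 0.005001 / 2 = 0.002500 mol.
[H2C4H4O4] = 0.002500 / 0.03721 L = 0.0672 M.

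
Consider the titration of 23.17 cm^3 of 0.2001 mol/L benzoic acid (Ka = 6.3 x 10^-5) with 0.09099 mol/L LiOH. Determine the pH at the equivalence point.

8.50

n(C6H5COOH) = 0.2001 x 0.02317 = 0.004636 mol; V(LiOH) at equivalence = 0.004636/0.09099 = 0.05095 L.
At equivalence all the acid is converted to C6H5COO-; total volume = 0.02317 + 0.05095 = 0.07412 L, so [C6H5COO-] = 0.004636/0.07412 = 0.06255 M.
Kb = Kw/Ka = 1.0e-14 / 6.3 x 10^-5 = 1.59e-10.
[OH^-] = sqrt(Kb x [C6H5COO-]) = sqrt(1.59e-10 x 0.06255) = 3.15e-6 M.
pOH = 5.50, so pH = 14.00 - 5.50 = 8.50.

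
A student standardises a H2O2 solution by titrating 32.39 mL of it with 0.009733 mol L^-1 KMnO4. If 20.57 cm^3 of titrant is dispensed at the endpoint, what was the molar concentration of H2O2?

0.0155 M

n(KMnO4) = 0.009733 x 0.02057 = 0.0002002 mol.
From the balanced equation, 2 mol KMnO4 reacts with 5 mol H2O2, so n(H2O2) = 0.0002002 x 5/2 = 0.0005005 mol.
[H2O2] = 0.0005005 / 0.03239 L = 0.0155 M.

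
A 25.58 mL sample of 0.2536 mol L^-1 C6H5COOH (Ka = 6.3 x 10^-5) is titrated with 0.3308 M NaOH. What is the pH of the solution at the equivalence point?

n(C6H5COOH) = 0.2536 x 0.02558 = 0.006487 mol; V(NaOH) at equivalence = 0.006487/0.3308 = 0.01961 L.
At equivalence all the acid is converted to C6H5COO-; total volume = 0.02558 + 0.01961 = 0.04519 L, so [C6H5COO-] = 0.006487/0.04519 = 0.1436 M.
Kb = Kw/Ka = 1.0e-14 / 6.3 x 10^-5 = 1.59e-10.
[OH^-] = sqrt(Kb x [C6H5COO-]) = sqrt(1.59e-10 x 0.1436) = 4.77e-6 M.
pOH = 5.32, so pH = 14.00 - 5.32 = 8.68.

8.68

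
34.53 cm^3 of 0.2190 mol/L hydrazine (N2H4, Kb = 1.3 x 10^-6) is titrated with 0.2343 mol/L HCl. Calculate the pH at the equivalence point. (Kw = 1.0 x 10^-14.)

4.53

n(N2H4) = 0.2190 x 0.03453 = 0.007562 mol; V(HCl) at equivalence = 0.007562/0.2343 = 0.03228 L.
At equivalence the base is fully converted to N2H5+; total volume = 0.06681 L, so [N2H5+] = 0.007562/0.06681 = 0.1132 M.
Ka(N2H5+) = Kw/Kb = 1.0e-14 / 1.3 x 10^-6 = 7.69e-9.
[H^+] = sqrt(Ka x [N2H5+]) = sqrt(7.69e-9 x 0.1132) = 2.95e-5 M.
pH = -log(2.95e-5) = 4.53.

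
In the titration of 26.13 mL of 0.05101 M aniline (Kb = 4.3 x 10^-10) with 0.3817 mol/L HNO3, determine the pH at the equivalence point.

n(C6H5NH2) = 0.05101 x 0.02613 = 0.001333 mol; V(HNO3) at equivalence = 0.001333/0.3817 = 0.003492 L.
At equivalence the base is fully converted to C6H5NH3+; total volume = 0.02962 L, so [C6H5NH3+] = 0.001333/0.02962 = 0.04500 M.
Ka(C6H5NH3+) = Kw/Kb = 1.0e-14 / 4.3 x 10^-10 = 2.33e-5.
[H^+] = sqrt(Ka x [C6H5NH3+]) = sqrt(2.33e-5 x 0.04500) = 0.00102 M.
pH = -log(0.00102) = 2.99.

2.99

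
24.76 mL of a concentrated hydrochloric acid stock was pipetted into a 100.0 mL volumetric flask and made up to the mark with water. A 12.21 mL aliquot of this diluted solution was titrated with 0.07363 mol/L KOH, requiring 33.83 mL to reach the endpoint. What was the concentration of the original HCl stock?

0.824 M

n(KOH) = 0.07363 x 0.03383 = 0.002491 mol.
n(HCl) in the aliquot = 0.002491 mol.
[diluted HCl] = 0.002491 / 0.01221 = 0.2040 M.
Dilution factor = 100.0/24.76 = 4.039, so [stock] = 0.2040 x 4.039 = 0.824 M.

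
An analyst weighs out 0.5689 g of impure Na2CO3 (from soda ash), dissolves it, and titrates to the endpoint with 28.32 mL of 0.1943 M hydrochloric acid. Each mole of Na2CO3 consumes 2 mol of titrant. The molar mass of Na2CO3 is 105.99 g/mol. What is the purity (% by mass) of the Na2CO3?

n(HCl) = 0.1943 x 0.02832 = 0.005503 mol.
n(Na2CO3) = 0.005503 / 2 = 0.002751 mol.
mass of Na2CO3 = 0.002751 x 105.99 = 0.2916 g.
% purity = 0.2916 / 0.5689 x 100 = 51.3%.

51.3%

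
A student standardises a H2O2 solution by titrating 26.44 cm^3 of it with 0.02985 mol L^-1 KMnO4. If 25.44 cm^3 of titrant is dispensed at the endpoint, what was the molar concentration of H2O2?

n(KMnO4) = 0.02985 x 0.02544 = 0.0007594 mol.
From the balanced equation, 2 mol KMnO4 reacts with 5 mol H2O2, so n(H2O2) = 0.0007594 x 5/2 = 0.001898 mol.
[H2O2] = 0.001898 / 0.02644 L = 0.0718 M.

0.0718 M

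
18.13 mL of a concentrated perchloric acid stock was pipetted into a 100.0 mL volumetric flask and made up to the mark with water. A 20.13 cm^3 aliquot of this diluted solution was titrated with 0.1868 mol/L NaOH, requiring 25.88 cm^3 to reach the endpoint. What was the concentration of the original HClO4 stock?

1.32 M

n(NaOH) = 0.1868 x 0.02588 = 0.004834 mol.
n(HClO4) in the aliquot = 0.004834 mol.
[diluted HClO4] = 0.004834 / 0.02013 = 0.2402 M.
Dilution factor = 100.0/18.13 = 5.516, so [stock] = 0.2402 x 5.516 = 1.32 M.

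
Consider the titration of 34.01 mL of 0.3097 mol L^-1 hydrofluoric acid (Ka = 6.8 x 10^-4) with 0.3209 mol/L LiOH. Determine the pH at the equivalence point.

n(HF) = 0.3097 x 0.03401 = 0.01053 mol; V(LiOH) at equivalence = 0.01053/0.3209 = 0.03282 L.
At equivalence all the acid is converted to F-; total volume = 0.03401 + 0.03282 = 0.06683 L, so [F-] = 0.01053/0.06683 = 0.1576 M.
Kb = Kw/Ka = 1.0e-14 / 6.8 x 10^-4 = 1.47e-11.
[OH^-] = sqrt(Kb x [F-]) = sqrt(1.47e-11 x 0.1576) = 1.52e-6 M.
pOH = 5.82, so pH = 14.00 - 5.82 = 8.18.

8.18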